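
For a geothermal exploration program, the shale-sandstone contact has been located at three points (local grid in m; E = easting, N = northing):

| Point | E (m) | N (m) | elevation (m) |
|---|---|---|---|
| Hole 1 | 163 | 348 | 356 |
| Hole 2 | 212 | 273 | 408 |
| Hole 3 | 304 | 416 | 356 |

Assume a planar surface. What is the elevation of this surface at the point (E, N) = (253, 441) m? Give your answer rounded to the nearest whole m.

330 m

Two edge vectors: Hole 1→Hole 2 = (49, -75, 52), Hole 1→Hole 3 = (141, 68, 0).
Normal n = (Hole 1→Hole 2) × (Hole 1→Hole 3) = (-3536, 7332, 13907).
So ∂z/∂E = −n_x/n_z = 0.25426 and ∂z/∂N = −n_y/n_z = −0.52722.
Intercept c from Hole 1: 356 − 41.44 + 183.47 = 498.03.
At (253, 441): z = 64.3 − 232.5 + 498.03 = 329.9 m.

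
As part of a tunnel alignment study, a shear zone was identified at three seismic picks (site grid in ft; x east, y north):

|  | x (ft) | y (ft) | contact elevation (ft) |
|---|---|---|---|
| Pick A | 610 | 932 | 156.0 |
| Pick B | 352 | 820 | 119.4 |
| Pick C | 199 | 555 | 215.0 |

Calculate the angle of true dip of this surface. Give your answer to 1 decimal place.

35.5°

Let the plane be z = a·x + b·y + c.
Pick B−Pick A: −258a − 112b = −36.6;  Pick C−Pick A: −411a − 377b = 59.
Solving gives a = 0.39829, b = −0.59071.
Gradient magnitude |∇z| = √(a² + b²) = √(0.15864 + 0.34894) = 0.71245.
True dip = arctan(0.71245) = 35.5°, dipping toward NW (azimuth ≈ 326°).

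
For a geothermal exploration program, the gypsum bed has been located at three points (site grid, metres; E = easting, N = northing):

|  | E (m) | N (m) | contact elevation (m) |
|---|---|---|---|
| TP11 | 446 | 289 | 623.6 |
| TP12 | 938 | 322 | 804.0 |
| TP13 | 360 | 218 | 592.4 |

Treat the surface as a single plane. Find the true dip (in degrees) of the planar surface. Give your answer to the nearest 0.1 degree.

Two edge vectors: TP11→TP12 = (492, 33, 180.4), TP11→TP13 = (-86, -71, -31.2).
Normal n = (TP11→TP12) × (TP11→TP13) = (11778.8, -164, -32094).
So ∂z/∂E = −n_x/n_z = 0.36701 and ∂z/∂N = −n_y/n_z = −0.00511.
Gradient magnitude |∇z| = √(a² + b²) = √(0.13470 + 0.00003) = 0.36704.
True dip = arctan(0.36704) = 20.2°, dipping toward W (azimuth ≈ 271°).

20.2°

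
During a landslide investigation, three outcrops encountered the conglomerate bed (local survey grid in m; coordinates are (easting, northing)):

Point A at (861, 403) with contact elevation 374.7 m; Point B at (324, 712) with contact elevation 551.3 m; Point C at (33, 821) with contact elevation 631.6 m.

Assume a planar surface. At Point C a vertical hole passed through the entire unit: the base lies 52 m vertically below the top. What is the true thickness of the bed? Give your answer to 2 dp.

Two edge vectors: Point A→Point B = (-537, 309, 176.6), Point A→Point C = (-828, 418, 256.9).
Normal n = (Point A→Point B) × (Point A→Point C) = (5563.3, -8269.5, 31386).
So ∂z/∂E = −n_x/n_z = −0.17725 and ∂z/∂N = −n_y/n_z = 0.26348.
|∇z| = √(a²+b²) = 0.31755, so dip δ = arctan(0.31755) = 17.62°.
True thickness = vertical thickness × cos δ = 52 × cos 17.62° = 49.56 m.

49.56 m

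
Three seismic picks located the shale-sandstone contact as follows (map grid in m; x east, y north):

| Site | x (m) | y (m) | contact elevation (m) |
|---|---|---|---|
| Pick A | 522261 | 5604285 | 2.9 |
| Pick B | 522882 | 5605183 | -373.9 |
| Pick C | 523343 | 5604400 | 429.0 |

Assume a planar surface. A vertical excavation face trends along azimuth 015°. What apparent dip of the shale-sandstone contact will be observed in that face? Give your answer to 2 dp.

Let the plane be z = a·x + b·y + c.
Pick B−Pick A: 621a + 898b = −376.8;  Pick C−Pick A: 1082a + 115b = 426.1.
Solving gives a = 0.47318, b = −0.74682.
Unit vector along 015° is (sin 15°, cos 15°) = (0.2588, 0.9659).
Slope in that direction = a·(0.2588) + b·(0.9659) = −0.59891.
Apparent dip = arctan|0.59891| = 30.92° (true dip is 41.5°, so apparent ≤ true as expected).

30.92°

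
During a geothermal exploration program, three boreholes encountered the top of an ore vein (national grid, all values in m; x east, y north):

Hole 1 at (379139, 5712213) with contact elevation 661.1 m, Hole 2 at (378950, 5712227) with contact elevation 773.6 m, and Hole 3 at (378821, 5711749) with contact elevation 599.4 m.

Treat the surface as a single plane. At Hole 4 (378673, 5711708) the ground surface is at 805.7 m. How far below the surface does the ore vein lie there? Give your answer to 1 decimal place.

145.0 m

Let the plane be z = a·x + b·y + c.
Hole 2−Hole 1: −189a + 14b = 112.5;  Hole 3−Hole 1: −318a − 464b = −61.7.
Solving gives a = −0.557105960, b = 0.514783826.
Then c = 661.1 − a·379139 − b·5712213 = −2728673.17.
At (378673, 5711708): z_contact = −210960.99 + 2940294.90 − 2728673.17 = 660.75 m.
Depth below ground = 805.7 − 660.75 = 145.0 m.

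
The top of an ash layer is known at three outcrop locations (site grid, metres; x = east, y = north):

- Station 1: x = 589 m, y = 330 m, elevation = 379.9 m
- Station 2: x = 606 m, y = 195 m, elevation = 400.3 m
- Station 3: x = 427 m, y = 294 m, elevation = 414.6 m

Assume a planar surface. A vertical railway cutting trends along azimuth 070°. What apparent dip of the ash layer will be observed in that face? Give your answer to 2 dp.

12.65°

Two edge vectors: Station 1→Station 2 = (17, -135, 20.4), Station 1→Station 3 = (-162, -36, 34.7).
Normal n = (Station 1→Station 2) × (Station 1→Station 3) = (-3950.1, -3894.7, -22482).
So ∂z/∂x = −n_x/n_z = −0.17570 and ∂z/∂y = −n_y/n_z = −0.17324.
Unit vector along 070° is (sin 70°, cos 70°) = (0.9397, 0.3420).
Slope in that direction = a·(0.9397) + b·(0.3420) = −0.22435.
Apparent dip = arctan|0.22435| = 12.65° (true dip is 13.9°, so apparent ≤ true as expected).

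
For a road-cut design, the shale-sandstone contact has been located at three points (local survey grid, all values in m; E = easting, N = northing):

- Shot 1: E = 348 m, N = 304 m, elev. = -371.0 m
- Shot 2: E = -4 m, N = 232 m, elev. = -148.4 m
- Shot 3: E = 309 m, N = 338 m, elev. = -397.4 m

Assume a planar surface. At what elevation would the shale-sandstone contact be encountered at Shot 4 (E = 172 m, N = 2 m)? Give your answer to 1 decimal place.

63.9 m

Let the plane be z = a·E + b·N + c.
Shot 2−Shot 1: −352a − 72b = 222.6;  Shot 3−Shot 1: −39a + 34b = −26.4.
Solving gives a = −0.38357, b = −1.21645.
Then c = -371 − a·348 − b·304 = 132.28.
At (172, 2): z = −66.0 − 2.4 + 132.28 = 63.9 m.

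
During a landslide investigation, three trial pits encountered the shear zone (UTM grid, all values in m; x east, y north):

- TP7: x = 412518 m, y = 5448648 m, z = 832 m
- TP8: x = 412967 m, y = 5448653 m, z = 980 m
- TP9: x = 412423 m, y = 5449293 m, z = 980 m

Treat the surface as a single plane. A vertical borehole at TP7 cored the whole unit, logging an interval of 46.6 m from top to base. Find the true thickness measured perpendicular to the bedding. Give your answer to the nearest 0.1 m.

42.8 m

Two edge vectors: TP7→TP8 = (449, 5, 148), TP7→TP9 = (-95, 645, 148).
Normal n = (TP7→TP8) × (TP7→TP9) = (-94720, -80512, 290080).
So ∂z/∂x = −n_x/n_z = 0.32653 and ∂z/∂y = −n_y/n_z = 0.27755.
|∇z| = √(a²+b²) = 0.42855, so dip δ = arctan(0.42855) = 23.20°.
True thickness = vertical thickness × cos δ = 46.6 × cos 23.20° = 42.8 m.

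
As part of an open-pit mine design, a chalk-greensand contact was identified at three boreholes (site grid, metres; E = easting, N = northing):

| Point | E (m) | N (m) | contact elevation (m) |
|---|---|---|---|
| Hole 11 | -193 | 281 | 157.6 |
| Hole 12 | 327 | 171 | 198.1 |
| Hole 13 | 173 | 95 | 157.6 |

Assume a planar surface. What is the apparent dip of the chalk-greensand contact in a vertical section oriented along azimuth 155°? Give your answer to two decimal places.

Let the plane be z = a·E + b·N + c.
Hole 12−Hole 11: 520a − 110b = 40.5;  Hole 13−Hole 11: 366a − 186b = 0.
Solving gives a = 0.13342, b = 0.26254.
Unit vector along 155° is (sin 155°, cos 155°) = (0.4226, -0.9063).
Slope in that direction = a·(0.4226) + b·(-0.9063) = −0.18156.
Apparent dip = arctan|0.18156| = 10.29° (true dip is 16.4°, so apparent ≤ true as expected).

10.29°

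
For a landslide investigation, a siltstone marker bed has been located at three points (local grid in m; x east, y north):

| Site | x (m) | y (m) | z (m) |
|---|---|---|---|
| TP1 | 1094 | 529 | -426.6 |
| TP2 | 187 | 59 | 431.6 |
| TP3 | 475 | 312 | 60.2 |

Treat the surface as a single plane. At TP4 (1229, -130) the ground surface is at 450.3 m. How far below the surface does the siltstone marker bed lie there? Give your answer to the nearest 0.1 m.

Let the plane be z = a·x + b·y + c.
TP2−TP1: −907a − 470b = 858.2;  TP3−TP1: −619a − 217b = 486.8.
Solving gives a = −0.452302, b = −0.953111.
Then c = -426.6 − a·1094 − b·529 = 572.41.
At (1229, -130): z_contact = −555.88 + 123.90 + 572.41 = 140.44 m.
Depth below ground = 450.3 − 140.44 = 309.9 m.

309.9 m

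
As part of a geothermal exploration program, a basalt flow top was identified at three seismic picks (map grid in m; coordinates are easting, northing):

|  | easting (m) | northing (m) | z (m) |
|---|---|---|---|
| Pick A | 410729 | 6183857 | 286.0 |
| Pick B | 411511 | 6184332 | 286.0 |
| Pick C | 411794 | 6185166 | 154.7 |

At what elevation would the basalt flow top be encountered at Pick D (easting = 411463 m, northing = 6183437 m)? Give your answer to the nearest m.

Two edge vectors: Pick A→Pick B = (782, 475, 0), Pick A→Pick C = (1065, 1309, -131.3).
Normal n = (Pick A→Pick B) × (Pick A→Pick C) = (-62367.5, 102676.6, 517763).
So ∂z/∂easting = −n_x/n_z = 0.12045569 and ∂z/∂northing = −n_y/n_z = −0.19830811.
Intercept c from Pick A: 286 − 49474.65 + 1226308.97 = 1177120.33.
At (411463, 6183437): z = 49563.1 − 1226225.7 + 1177120.33 = 457.7 m.

458 m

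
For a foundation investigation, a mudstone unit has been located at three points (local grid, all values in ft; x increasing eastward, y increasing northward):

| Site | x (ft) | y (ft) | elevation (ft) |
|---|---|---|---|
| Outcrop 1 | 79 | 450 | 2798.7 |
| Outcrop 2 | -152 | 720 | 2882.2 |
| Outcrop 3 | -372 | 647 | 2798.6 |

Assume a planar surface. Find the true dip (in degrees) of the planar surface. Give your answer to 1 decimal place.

Two edge vectors: Outcrop 1→Outcrop 2 = (-231, 270, 83.5), Outcrop 1→Outcrop 3 = (-451, 197, -0.1).
Normal n = (Outcrop 1→Outcrop 2) × (Outcrop 1→Outcrop 3) = (-16476.5, -37681.6, 76263).
So ∂z/∂x = −n_x/n_z = 0.21605 and ∂z/∂y = −n_y/n_z = 0.49410.
Gradient magnitude |∇z| = √(a² + b²) = √(0.04668 + 0.24414) = 0.53927.
True dip = arctan(0.53927) = 28.3°, dipping toward SSW (azimuth ≈ 204°).

28.3°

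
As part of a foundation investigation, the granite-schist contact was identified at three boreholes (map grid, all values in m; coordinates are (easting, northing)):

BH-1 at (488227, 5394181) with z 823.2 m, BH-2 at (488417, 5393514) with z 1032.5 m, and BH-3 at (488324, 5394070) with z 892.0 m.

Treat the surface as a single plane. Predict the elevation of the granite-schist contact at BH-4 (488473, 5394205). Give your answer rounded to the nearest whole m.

947 m

Let the plane be z = a·E + b·N + c.
BH-2−BH-1: 190a − 667b = 209.3;  BH-3−BH-1: 97a − 111b = 68.8.
Solving gives a = 0.51955560, b = −0.16579376.
Then c = 823.2 − a·488227 − b·5394181 = 641483.67.
At (488473, 5394205): z = 253788.9 − 894325.5 + 641483.67 = 947.0 m.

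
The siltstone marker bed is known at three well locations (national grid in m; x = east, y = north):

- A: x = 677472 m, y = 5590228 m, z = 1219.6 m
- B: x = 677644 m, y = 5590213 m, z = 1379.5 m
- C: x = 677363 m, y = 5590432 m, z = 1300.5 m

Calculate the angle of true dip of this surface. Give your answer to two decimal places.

54.05°

Two edge vectors: A→B = (172, -15, 159.9), A→C = (-109, 204, 80.9).
Normal n = (A→B) × (A→C) = (-33833.1, -31343.9, 33453).
So ∂z/∂x = −n_x/n_z = 1.01136 and ∂z/∂y = −n_y/n_z = 0.93695.
Gradient magnitude |∇z| = √(a² + b²) = √(1.02285 + 0.87788) = 1.37867.
True dip = arctan(1.37867) = 54.05°, dipping toward SW (azimuth ≈ 227°).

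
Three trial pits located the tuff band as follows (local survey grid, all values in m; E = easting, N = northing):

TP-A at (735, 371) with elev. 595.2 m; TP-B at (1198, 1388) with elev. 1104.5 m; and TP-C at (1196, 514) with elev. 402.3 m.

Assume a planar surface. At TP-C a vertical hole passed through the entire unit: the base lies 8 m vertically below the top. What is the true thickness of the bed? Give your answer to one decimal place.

5.5 m

Two edge vectors: TP-A→TP-B = (463, 1017, 509.3), TP-A→TP-C = (461, 143, -192.9).
Normal n = (TP-A→TP-B) × (TP-A→TP-C) = (-269009.2, 324100, -402628).
So ∂z/∂E = −n_x/n_z = −0.66813 and ∂z/∂N = −n_y/n_z = 0.80496.
|∇z| = √(a²+b²) = 1.04612, so dip δ = arctan(1.04612) = 46.29°.
True thickness = vertical thickness × cos δ = 8 × cos 46.29° = 5.5 m.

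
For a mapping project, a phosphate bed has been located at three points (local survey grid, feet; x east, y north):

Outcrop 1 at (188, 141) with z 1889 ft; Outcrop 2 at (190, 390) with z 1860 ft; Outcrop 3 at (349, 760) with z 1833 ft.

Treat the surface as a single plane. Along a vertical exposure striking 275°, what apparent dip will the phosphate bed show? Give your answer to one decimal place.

6.4°

Two edge vectors: Outcrop 1→Outcrop 2 = (2, 249, -29), Outcrop 1→Outcrop 3 = (161, 619, -56).
Normal n = (Outcrop 1→Outcrop 2) × (Outcrop 1→Outcrop 3) = (4007, -4557, -38851).
So ∂z/∂x = −n_x/n_z = 0.10314 and ∂z/∂y = −n_y/n_z = −0.11729.
Unit vector along 275° is (sin 275°, cos 275°) = (-0.9962, 0.0872).
Slope in that direction = a·(-0.9962) + b·(0.0872) = −0.11297.
Apparent dip = arctan|0.11297| = 6.4° (true dip is 8.9°, so apparent ≤ true as expected).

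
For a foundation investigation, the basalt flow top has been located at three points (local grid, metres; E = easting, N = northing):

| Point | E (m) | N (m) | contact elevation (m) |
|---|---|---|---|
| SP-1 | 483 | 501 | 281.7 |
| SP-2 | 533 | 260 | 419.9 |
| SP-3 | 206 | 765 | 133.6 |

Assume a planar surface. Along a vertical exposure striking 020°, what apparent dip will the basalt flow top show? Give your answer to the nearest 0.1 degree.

28.7°

Two edge vectors: SP-1→SP-2 = (50, -241, 138.2), SP-1→SP-3 = (-277, 264, -148.1).
Normal n = (SP-1→SP-2) × (SP-1→SP-3) = (-792.7, -30876.4, -53557).
So ∂z/∂E = −n_x/n_z = −0.01480 and ∂z/∂N = −n_y/n_z = −0.57651.
Unit vector along 020° is (sin 20°, cos 20°) = (0.3420, 0.9397).
Slope in that direction = a·(0.3420) + b·(0.9397) = −0.54681.
Apparent dip = arctan|0.54681| = 28.7° (true dip is 30.0°, so apparent ≤ true as expected).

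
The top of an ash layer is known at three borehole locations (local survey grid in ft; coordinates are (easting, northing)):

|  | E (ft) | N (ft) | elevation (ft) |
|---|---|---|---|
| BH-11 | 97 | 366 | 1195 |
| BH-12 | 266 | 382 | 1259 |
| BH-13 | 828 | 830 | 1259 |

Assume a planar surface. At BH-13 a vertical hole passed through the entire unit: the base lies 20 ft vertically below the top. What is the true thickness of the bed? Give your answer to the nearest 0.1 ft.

Let the plane be z = a·E + b·N + c.
BH-12−BH-11: 169a + 16b = 64;  BH-13−BH-11: 731a + 464b = 64.
Solving gives a = 0.42974, b = −0.53909.
|∇z| = √(a²+b²) = 0.68941, so dip δ = arctan(0.68941) = 34.58°.
True thickness = vertical thickness × cos δ = 20 × cos 34.58° = 16.5 ft.

16.5 ft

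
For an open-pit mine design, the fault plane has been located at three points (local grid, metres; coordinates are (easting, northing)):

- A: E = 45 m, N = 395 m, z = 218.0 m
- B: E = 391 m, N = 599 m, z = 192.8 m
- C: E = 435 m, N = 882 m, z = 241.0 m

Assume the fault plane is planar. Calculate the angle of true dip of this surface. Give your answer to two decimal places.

Two edge vectors: A→B = (346, 204, -25.2), A→C = (390, 487, 23).
Normal n = (A→B) × (A→C) = (16964.4, -17786, 88942).
So ∂z/∂E = −n_x/n_z = −0.19074 and ∂z/∂N = −n_y/n_z = 0.19997.
Gradient magnitude |∇z| = √(a² + b²) = √(0.03638 + 0.03999) = 0.27635.
True dip = arctan(0.27635) = 15.45°, dipping toward SE (azimuth ≈ 136°).

15.45°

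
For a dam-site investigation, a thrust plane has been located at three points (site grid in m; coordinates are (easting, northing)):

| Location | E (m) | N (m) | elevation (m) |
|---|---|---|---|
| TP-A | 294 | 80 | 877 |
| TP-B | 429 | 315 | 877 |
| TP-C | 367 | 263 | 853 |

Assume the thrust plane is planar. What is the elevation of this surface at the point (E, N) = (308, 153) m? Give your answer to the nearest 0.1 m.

Two edge vectors: TP-A→TP-B = (135, 235, 0), TP-A→TP-C = (73, 183, -24).
Normal n = (TP-A→TP-B) × (TP-A→TP-C) = (-5640, 3240, 7550).
So ∂z/∂E = −n_x/n_z = 0.74702 and ∂z/∂N = −n_y/n_z = −0.42914.
Intercept c from TP-A: 877 − 219.62 + 34.33 = 691.71.
At (308, 153): z = 230.1 − 65.7 + 691.71 = 856.1 m.

856.1 m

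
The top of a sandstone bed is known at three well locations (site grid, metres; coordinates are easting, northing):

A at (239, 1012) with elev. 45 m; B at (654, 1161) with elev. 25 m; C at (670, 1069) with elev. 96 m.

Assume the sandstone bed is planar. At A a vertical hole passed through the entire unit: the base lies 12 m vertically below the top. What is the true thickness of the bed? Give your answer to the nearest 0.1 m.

9.5 m

Let the plane be z = a·easting + b·northing + c.
B−A: 415a + 149b = −20;  C−A: 431a + 57b = 51.
Solving gives a = 0.21544, b = −0.73427.
|∇z| = √(a²+b²) = 0.76522, so dip δ = arctan(0.76522) = 37.42°.
True thickness = vertical thickness × cos δ = 12 × cos 37.42° = 9.5 m.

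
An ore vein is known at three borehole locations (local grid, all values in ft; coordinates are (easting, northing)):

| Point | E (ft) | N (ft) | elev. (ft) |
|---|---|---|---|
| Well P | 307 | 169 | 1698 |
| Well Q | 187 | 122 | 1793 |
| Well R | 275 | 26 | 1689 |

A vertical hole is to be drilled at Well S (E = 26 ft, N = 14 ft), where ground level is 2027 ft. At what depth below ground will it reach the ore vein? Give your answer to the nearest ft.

Two edge vectors: Well P→Well Q = (-120, -47, 95), Well P→Well R = (-32, -143, -9).
Normal n = (Well P→Well Q) × (Well P→Well R) = (14008, -4120, 15656).
So ∂z/∂E = −n_x/n_z = −0.89474 and ∂z/∂N = −n_y/n_z = 0.26316.
Intercept c from Well P: 1698 + 274.68 − 44.47 = 1928.21.
At (26, 14): z_contact = −23.3 + 3.7 + 1928.21 = 1908.6 ft.
Depth below ground = 2027 − 1908.6 = 118 ft.

118 ft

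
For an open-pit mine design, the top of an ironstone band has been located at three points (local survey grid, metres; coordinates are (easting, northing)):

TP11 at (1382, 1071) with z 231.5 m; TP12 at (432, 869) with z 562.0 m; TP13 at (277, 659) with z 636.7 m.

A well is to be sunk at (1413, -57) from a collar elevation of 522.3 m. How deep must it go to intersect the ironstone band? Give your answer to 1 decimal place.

Let the plane be z = a·E + b·N + c.
TP12−TP11: −950a − 202b = 330.5;  TP13−TP11: −1105a − 412b = 405.2.
Solving gives a = −0.322942, b = −0.117352.
Then c = 231.5 − a·1382 − b·1071 = 803.49.
At (1413, -57): z_contact = −456.32 + 6.69 + 803.49 = 353.86 m.
Depth below ground = 522.3 − 353.86 = 168.4 m.

168.4 m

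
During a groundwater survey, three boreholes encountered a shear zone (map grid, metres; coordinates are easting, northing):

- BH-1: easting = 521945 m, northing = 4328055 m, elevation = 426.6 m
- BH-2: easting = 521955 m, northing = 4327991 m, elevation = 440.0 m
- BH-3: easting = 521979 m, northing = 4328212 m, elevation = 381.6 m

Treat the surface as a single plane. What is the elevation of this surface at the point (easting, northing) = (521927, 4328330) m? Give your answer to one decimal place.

Let the plane be z = a·easting + b·northing + c.
BH-2−BH-1: 10a − 64b = 13.4;  BH-3−BH-1: 34a + 157b = −45.
Solving gives a = −0.207207688, b = −0.241751201.
Then c = 426.6 − a·521945 − b·4328055 = 1154890.11.
At (521927, 4328330): z = −108147.3 − 1046379.0 + 1154890.11 = 363.8 m.

363.8 m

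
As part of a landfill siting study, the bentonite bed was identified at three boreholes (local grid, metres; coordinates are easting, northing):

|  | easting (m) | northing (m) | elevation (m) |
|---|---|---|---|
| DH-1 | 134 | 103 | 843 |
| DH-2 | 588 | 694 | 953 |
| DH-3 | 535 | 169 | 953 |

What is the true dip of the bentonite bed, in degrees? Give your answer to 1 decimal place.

Two edge vectors: DH-1→DH-2 = (454, 591, 110), DH-1→DH-3 = (401, 66, 110).
Normal n = (DH-1→DH-2) × (DH-1→DH-3) = (57750, -5830, -207027).
So ∂z/∂easting = −n_x/n_z = 0.27895 and ∂z/∂northing = −n_y/n_z = −0.02816.
Gradient magnitude |∇z| = √(a² + b²) = √(0.07781 + 0.00079) = 0.28037.
True dip = arctan(0.28037) = 15.7°, dipping toward W (azimuth ≈ 276°).

15.7°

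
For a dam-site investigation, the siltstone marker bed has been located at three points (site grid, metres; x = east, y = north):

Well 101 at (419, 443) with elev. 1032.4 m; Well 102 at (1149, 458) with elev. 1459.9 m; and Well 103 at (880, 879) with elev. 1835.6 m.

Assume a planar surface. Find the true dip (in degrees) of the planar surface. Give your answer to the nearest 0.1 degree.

53.9°

Let the plane be z = a·x + b·y + c.
Well 102−Well 101: 730a + 15b = 427.5;  Well 103−Well 101: 461a + 436b = 803.2.
Solving gives a = 0.55993, b = 1.25017.
Gradient magnitude |∇z| = √(a² + b²) = √(0.31352 + 1.56292) = 1.36983.
True dip = arctan(1.36983) = 53.9°, dipping toward SSW (azimuth ≈ 204°).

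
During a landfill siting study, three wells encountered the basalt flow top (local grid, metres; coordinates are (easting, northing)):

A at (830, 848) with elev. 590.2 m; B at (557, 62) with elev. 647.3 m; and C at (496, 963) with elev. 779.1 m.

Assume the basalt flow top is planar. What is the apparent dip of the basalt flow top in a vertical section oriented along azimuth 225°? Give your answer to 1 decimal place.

16.4°

Two edge vectors: A→B = (-273, -786, 57.1), A→C = (-334, 115, 188.9).
Normal n = (A→B) × (A→C) = (-155041.9, 32498.3, -293919).
So ∂z/∂E = −n_x/n_z = −0.52750 and ∂z/∂N = −n_y/n_z = 0.11057.
Unit vector along 225° is (sin 225°, cos 225°) = (-0.7071, -0.7071).
Slope in that direction = a·(-0.7071) + b·(-0.7071) = 0.29481.
Apparent dip = arctan|0.29481| = 16.4° (true dip is 28.3°, so apparent ≤ true as expected).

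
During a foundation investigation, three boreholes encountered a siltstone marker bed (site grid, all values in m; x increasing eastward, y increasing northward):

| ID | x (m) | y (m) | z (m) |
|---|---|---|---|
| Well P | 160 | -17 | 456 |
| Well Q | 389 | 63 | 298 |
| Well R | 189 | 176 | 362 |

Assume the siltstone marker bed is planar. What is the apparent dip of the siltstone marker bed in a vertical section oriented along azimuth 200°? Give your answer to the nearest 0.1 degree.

Let the plane be z = a·x + b·y + c.
Well Q−Well P: 229a + 80b = −158;  Well R−Well P: 29a + 193b = −94.
Solving gives a = −0.54861, b = −0.40461.
Unit vector along 200° is (sin 200°, cos 200°) = (-0.3420, -0.9397).
Slope in that direction = a·(-0.3420) + b·(-0.9397) = 0.56785.
Apparent dip = arctan|0.56785| = 29.6° (true dip is 34.3°, so apparent ≤ true as expected).

29.6°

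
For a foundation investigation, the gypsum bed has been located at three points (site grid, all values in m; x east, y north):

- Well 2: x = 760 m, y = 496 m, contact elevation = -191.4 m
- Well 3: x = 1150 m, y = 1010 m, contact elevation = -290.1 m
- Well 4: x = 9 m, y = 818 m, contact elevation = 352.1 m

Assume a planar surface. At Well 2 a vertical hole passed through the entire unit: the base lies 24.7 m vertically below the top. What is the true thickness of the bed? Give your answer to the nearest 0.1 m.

Two edge vectors: Well 2→Well 3 = (390, 514, -98.7), Well 2→Well 4 = (-751, 322, 543.5).
Normal n = (Well 2→Well 3) × (Well 2→Well 4) = (311140.4, -137841.3, 511594).
So ∂z/∂x = −n_x/n_z = −0.60818 and ∂z/∂y = −n_y/n_z = 0.26943.
|∇z| = √(a²+b²) = 0.66519, so dip δ = arctan(0.66519) = 33.63°.
True thickness = vertical thickness × cos δ = 24.7 × cos 33.63° = 20.6 m.

20.6 m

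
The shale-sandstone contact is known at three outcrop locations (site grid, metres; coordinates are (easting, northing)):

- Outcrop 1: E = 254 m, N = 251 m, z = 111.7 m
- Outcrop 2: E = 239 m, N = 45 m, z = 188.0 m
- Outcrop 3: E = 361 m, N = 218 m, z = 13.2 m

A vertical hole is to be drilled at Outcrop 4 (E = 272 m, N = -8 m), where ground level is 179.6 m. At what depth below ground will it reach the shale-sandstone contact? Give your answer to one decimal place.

9.3 m

Two edge vectors: Outcrop 1→Outcrop 2 = (-15, -206, 76.3), Outcrop 1→Outcrop 3 = (107, -33, -98.5).
Normal n = (Outcrop 1→Outcrop 2) × (Outcrop 1→Outcrop 3) = (22808.9, 6686.6, 22537).
So ∂z/∂E = −n_x/n_z = −1.01206 and ∂z/∂N = −n_y/n_z = −0.29669.
Intercept c from Outcrop 1: 111.7 + 257.06 + 74.47 = 443.23.
At (272, -8): z_contact = −275.28 + 2.37 + 443.23 = 170.33 m.
Depth below ground = 179.6 − 170.33 = 9.3 m.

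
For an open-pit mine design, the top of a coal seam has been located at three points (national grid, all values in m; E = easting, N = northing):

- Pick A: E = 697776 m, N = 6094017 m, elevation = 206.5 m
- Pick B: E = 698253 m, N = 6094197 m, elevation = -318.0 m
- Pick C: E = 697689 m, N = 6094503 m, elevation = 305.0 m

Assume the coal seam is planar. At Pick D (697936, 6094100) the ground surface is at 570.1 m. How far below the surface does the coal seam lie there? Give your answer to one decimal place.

Let the plane be z = a·E + b·N + c.
Pick B−Pick A: 477a + 180b = −524.5;  Pick C−Pick A: −87a + 486b = 98.5.
Solving gives a = −1.101643756, b = 0.005467064.
Then c = 206.5 − a·697776 − b·6094017 = 735590.69.
At (697936, 6094100): z_contact = −768876.84 + 33316.84 + 735590.69 = 30.69 m.
Depth below ground = 570.1 − 30.69 = 539.4 m.

539.4 m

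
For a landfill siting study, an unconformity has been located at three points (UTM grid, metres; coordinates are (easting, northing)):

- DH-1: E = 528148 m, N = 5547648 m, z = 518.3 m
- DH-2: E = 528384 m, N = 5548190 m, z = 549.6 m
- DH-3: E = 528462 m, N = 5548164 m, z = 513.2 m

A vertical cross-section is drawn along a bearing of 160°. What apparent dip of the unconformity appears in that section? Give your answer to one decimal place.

Two edge vectors: DH-1→DH-2 = (236, 542, 31.3), DH-1→DH-3 = (314, 516, -5.1).
Normal n = (DH-1→DH-2) × (DH-1→DH-3) = (-18915, 11031.8, -48412).
So ∂z/∂E = −n_x/n_z = −0.39071 and ∂z/∂N = −n_y/n_z = 0.22787.
Unit vector along 160° is (sin 160°, cos 160°) = (0.3420, -0.9397).
Slope in that direction = a·(0.3420) + b·(-0.9397) = −0.34776.
Apparent dip = arctan|0.34776| = 19.2° (true dip is 24.3°, so apparent ≤ true as expected).

19.2°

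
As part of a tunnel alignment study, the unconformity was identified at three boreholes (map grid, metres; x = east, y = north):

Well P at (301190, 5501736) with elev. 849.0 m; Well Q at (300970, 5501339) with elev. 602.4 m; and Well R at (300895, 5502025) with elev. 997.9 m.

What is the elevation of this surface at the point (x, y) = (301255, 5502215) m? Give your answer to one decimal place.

Let the plane be z = a·x + b·y + c.
Well Q−Well P: −220a − 397b = −246.6;  Well R−Well P: −295a + 289b = 148.9.
Solving gives a = 0.067263068, b = 0.583884446.
Then c = 849 − a·301190 − b·5501736 = −3231788.04.
At (301255, 5502215): z = 20263.3 + 3212657.8 − 3231788.04 = 1133.1 m.

1133.1 m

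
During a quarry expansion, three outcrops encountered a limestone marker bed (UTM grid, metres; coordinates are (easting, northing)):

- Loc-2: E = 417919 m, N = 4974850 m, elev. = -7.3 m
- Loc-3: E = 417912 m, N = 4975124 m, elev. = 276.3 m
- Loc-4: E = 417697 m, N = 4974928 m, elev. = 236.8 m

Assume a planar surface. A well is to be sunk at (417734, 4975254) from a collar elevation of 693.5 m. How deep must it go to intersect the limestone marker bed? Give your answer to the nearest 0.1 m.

Two edge vectors: Loc-2→Loc-3 = (-7, 274, 283.6), Loc-2→Loc-4 = (-222, 78, 244.1).
Normal n = (Loc-2→Loc-3) × (Loc-2→Loc-4) = (44762.6, -61250.5, 60282).
So ∂z/∂E = −n_x/n_z = −0.742553333 and ∂z/∂N = −n_y/n_z = 1.016066156.
Intercept c from Loc-2: -7.3 + 310327.15 − 5054776.71 = −4744456.87.
At (417734, 4975254): z_contact = −310189.77 + 5055187.21 − 4744456.87 = 540.56 m.
Depth below ground = 693.5 − 540.56 = 152.9 m.

152.9 m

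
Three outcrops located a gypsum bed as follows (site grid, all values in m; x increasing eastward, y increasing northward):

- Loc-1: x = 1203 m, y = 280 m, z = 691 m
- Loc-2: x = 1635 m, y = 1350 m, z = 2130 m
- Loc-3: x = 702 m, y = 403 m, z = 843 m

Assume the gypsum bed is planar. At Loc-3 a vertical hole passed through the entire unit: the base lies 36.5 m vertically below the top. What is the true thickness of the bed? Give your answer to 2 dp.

21.88 m

Let the plane be z = a·x + b·y + c.
Loc-2−Loc-1: 432a + 1070b = 1439;  Loc-3−Loc-1: −501a + 123b = 152.
Solving gives a = 0.02437, b = 1.33502.
|∇z| = √(a²+b²) = 1.33524, so dip δ = arctan(1.33524) = 53.17°.
True thickness = vertical thickness × cos δ = 36.5 × cos 53.17° = 21.88 m.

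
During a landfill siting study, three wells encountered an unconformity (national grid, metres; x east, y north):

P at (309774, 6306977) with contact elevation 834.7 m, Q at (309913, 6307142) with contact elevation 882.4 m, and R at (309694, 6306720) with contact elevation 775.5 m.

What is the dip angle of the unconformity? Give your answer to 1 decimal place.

12.7°

Let the plane be z = a·x + b·y + c.
Q−P: 139a + 165b = 47.7;  R−P: −80a − 257b = −59.2.
Solving gives a = 0.11059, b = 0.19592.
Gradient magnitude |∇z| = √(a² + b²) = √(0.01223 + 0.03839) = 0.22498.
True dip = arctan(0.22498) = 12.7°, dipping toward SSW (azimuth ≈ 209°).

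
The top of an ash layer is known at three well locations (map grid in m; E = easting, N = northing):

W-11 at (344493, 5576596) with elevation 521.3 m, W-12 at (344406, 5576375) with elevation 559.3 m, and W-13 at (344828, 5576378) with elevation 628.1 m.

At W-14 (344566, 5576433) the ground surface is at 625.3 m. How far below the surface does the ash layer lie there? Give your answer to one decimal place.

Let the plane be z = a·E + b·N + c.
W-12−W-11: −87a − 221b = 38;  W-13−W-11: 335a − 218b = 106.8.
Solving gives a = 0.164716508, b = −0.236788852.
Then c = 521.3 − a·344493 − b·5576596 = 1264253.38.
At (344566, 5576433): z_contact = 56755.71 − 1320437.17 + 1264253.38 = 571.92 m.
Depth below ground = 625.3 − 571.92 = 53.4 m.

53.4 m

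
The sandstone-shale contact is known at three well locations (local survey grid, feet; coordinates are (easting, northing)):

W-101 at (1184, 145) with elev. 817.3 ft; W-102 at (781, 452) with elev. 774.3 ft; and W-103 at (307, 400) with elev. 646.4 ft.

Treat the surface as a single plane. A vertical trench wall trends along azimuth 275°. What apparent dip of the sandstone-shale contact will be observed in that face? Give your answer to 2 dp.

13.06°

Two edge vectors: W-101→W-102 = (-403, 307, -43), W-101→W-103 = (-877, 255, -170.9).
Normal n = (W-101→W-102) × (W-101→W-103) = (-41501.3, -31161.7, 166474).
So ∂z/∂E = −n_x/n_z = 0.24930 and ∂z/∂N = −n_y/n_z = 0.18719.
Unit vector along 275° is (sin 275°, cos 275°) = (-0.9962, 0.0872).
Slope in that direction = a·(-0.9962) + b·(0.0872) = −0.23203.
Apparent dip = arctan|0.23203| = 13.06° (true dip is 17.3°, so apparent ≤ true as expected).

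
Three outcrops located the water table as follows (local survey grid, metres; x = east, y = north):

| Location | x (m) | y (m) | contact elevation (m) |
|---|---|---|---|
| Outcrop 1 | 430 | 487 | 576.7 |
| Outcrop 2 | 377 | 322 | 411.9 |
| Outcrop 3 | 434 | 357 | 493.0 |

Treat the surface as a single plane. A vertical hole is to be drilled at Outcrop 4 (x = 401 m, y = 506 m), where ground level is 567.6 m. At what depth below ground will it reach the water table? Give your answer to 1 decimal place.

7.3 m

Let the plane be z = a·x + b·y + c.
Outcrop 2−Outcrop 1: −53a − 165b = −164.8;  Outcrop 3−Outcrop 1: 4a − 130b = −83.7.
Solving gives a = 1.00841, b = 0.67487.
Then c = 576.7 − a·430 − b·487 = −185.58.
At (401, 506): z_contact = 404.37 + 341.49 − 185.58 = 560.28 m.
Depth below ground = 567.6 − 560.28 = 7.3 m.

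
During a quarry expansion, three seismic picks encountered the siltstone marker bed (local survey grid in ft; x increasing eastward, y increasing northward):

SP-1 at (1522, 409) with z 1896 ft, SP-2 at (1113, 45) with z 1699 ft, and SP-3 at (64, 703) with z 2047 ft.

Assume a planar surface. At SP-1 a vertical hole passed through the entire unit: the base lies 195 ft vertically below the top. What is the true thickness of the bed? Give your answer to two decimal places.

171.86 ft

Two edge vectors: SP-1→SP-2 = (-409, -364, -197), SP-1→SP-3 = (-1458, 294, 151).
Normal n = (SP-1→SP-2) × (SP-1→SP-3) = (2954, 348985, -650958).
So ∂z/∂x = −n_x/n_z = 0.00454 and ∂z/∂y = −n_y/n_z = 0.53611.
|∇z| = √(a²+b²) = 0.53613, so dip δ = arctan(0.53613) = 28.20°.
True thickness = vertical thickness × cos δ = 195 × cos 28.20° = 171.86 ft.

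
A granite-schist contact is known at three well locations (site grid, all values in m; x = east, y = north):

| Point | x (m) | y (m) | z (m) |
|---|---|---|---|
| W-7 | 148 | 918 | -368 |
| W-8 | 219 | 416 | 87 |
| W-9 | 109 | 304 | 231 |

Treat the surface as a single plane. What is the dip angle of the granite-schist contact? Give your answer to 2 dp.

Let the plane be z = a·x + b·y + c.
W-8−W-7: 71a − 502b = 455;  W-9−W-7: −39a − 614b = 599.
Solving gives a = −0.33762, b = −0.95413.
Gradient magnitude |∇z| = √(a² + b²) = √(0.11399 + 0.91035) = 1.01210.
True dip = arctan(1.01210) = 45.34°, dipping toward NNE (azimuth ≈ 019°).

45.34°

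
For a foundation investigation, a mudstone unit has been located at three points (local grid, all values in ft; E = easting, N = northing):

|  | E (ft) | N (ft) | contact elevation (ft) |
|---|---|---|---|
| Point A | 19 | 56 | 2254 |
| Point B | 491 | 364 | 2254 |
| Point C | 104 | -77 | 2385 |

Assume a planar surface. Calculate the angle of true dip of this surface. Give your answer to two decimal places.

Let the plane be z = a·E + b·N + c.
Point B−Point A: 472a + 308b = 0;  Point C−Point A: 85a − 133b = 131.
Solving gives a = 0.45357, b = −0.69509.
Gradient magnitude |∇z| = √(a² + b²) = √(0.20573 + 0.48314) = 0.82998.
True dip = arctan(0.82998) = 39.69°, dipping toward NNW (azimuth ≈ 327°).

39.69°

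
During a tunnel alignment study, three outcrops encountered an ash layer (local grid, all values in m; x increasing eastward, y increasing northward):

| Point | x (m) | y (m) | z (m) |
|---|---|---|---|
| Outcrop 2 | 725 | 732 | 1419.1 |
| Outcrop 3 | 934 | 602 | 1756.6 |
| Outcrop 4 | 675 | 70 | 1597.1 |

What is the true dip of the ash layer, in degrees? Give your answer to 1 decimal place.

Two edge vectors: Outcrop 2→Outcrop 3 = (209, -130, 337.5), Outcrop 2→Outcrop 4 = (-50, -662, 178).
Normal n = (Outcrop 2→Outcrop 3) × (Outcrop 2→Outcrop 4) = (200285, -54077, -144858).
So ∂z/∂x = −n_x/n_z = 1.38263 and ∂z/∂y = −n_y/n_z = −0.37331.
Gradient magnitude |∇z| = √(a² + b²) = √(1.91167 + 0.13936) = 1.43214.
True dip = arctan(1.43214) = 55.1°, dipping toward WNW (azimuth ≈ 285°).

55.1°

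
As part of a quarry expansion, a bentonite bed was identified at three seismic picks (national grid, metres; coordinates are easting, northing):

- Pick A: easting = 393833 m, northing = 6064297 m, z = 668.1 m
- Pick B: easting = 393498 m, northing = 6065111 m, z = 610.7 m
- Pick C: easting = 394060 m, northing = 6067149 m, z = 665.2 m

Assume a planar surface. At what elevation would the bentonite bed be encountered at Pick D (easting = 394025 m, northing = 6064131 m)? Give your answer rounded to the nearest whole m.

697 m

Two edge vectors: Pick A→Pick B = (-335, 814, -57.4), Pick A→Pick C = (227, 2852, -2.9).
Normal n = (Pick A→Pick B) × (Pick A→Pick C) = (161344.2, -14001.3, -1140198).
So ∂z/∂easting = −n_x/n_z = 0.14150542 and ∂z/∂northing = −n_y/n_z = −0.01227971.
Intercept c from Pick A: 668.1 − 55729.51 + 74467.80 = 19406.40.
At (394025, 6064131): z = 55756.7 − 74465.8 + 19406.40 = 697.3 m.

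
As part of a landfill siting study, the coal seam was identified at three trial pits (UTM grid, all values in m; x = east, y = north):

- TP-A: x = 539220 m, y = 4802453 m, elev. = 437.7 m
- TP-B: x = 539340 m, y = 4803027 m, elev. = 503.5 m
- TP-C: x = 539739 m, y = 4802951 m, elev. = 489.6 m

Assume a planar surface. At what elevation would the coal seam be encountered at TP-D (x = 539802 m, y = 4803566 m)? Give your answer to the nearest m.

Two edge vectors: TP-A→TP-B = (120, 574, 65.8), TP-A→TP-C = (519, 498, 51.9).
Normal n = (TP-A→TP-B) × (TP-A→TP-C) = (-2977.8, 27922.2, -238146).
So ∂z/∂x = −n_x/n_z = −0.01250409 and ∂z/∂y = −n_y/n_z = 0.11724824.
Intercept c from TP-A: 437.7 + 6742.46 − 563079.17 = −555899.02.
At (539802, 4803566): z = −6749.7 + 563209.7 − 555899.02 = 560.9 m.

561 m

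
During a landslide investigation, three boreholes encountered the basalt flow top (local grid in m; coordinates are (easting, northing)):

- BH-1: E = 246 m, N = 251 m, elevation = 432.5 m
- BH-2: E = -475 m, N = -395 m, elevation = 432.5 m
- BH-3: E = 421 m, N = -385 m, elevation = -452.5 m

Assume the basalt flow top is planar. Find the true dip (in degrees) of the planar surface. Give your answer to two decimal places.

56.29°

Two edge vectors: BH-1→BH-2 = (-721, -646, 0), BH-1→BH-3 = (175, -636, -885).
Normal n = (BH-1→BH-2) × (BH-1→BH-3) = (571710, -638085, 571606).
So ∂z/∂E = −n_x/n_z = −1.00018 and ∂z/∂N = −n_y/n_z = 1.11630.
Gradient magnitude |∇z| = √(a² + b²) = √(1.00036 + 1.24613) = 1.49883.
True dip = arctan(1.49883) = 56.29°, dipping toward SE (azimuth ≈ 138°).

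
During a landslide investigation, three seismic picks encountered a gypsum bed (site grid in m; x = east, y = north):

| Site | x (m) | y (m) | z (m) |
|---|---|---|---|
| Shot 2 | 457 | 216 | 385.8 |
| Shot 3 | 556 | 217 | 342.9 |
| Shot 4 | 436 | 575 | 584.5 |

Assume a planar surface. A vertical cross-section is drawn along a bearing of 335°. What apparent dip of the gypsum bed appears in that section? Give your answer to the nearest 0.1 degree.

33.6°

Let the plane be z = a·x + b·y + c.
Shot 3−Shot 2: 99a + 1b = −42.9;  Shot 4−Shot 2: −21a + 359b = 198.7.
Solving gives a = −0.43866, b = 0.52782.
Unit vector along 335° is (sin 335°, cos 335°) = (-0.4226, 0.9063).
Slope in that direction = a·(-0.4226) + b·(0.9063) = 0.66376.
Apparent dip = arctan|0.66376| = 33.6° (true dip is 34.5°, so apparent ≤ true as expected).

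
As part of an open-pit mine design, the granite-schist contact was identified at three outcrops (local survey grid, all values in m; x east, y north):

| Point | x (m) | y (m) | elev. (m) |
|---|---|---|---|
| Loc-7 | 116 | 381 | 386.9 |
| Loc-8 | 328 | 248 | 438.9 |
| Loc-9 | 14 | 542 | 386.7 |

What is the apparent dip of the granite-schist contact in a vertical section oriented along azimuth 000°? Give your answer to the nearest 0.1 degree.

Let the plane be z = a·x + b·y + c.
Loc-8−Loc-7: 212a − 133b = 52;  Loc-9−Loc-7: −102a + 161b = −0.2.
Solving gives a = 0.40579, b = 0.25584.
Unit vector along 000° is (sin 0°, cos 0°) = (0.0000, 1.0000).
Slope in that direction = a·(0.0000) + b·(1.0000) = 0.25584.
Apparent dip = arctan|0.25584| = 14.4° (true dip is 25.6°, so apparent ≤ true as expected).

14.4°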